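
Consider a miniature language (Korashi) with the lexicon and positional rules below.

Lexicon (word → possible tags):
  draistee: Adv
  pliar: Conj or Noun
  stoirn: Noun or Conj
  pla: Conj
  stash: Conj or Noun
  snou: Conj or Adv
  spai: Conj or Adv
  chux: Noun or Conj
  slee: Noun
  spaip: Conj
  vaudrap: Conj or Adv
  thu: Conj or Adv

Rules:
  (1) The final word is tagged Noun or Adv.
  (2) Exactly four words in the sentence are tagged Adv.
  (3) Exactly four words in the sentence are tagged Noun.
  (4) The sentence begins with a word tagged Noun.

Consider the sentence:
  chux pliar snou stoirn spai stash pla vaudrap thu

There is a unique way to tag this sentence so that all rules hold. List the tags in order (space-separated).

Noun Noun Adv Noun Adv Noun Conj Adv Adv

Candidates per position — 1:chux {Noun,Conj}; 2:pliar {Conj,Noun}; 3:snou {Conj,Adv}; 4:stoirn {Noun,Conj}; 5:spai {Conj,Adv}; 6:stash {Conj,Noun}; 7:pla {Conj}; 8:vaudrap {Conj,Adv}; 9:thu {Conj,Adv}.
If word 1 were Conj, no tagging could satisfy rule 3; so word 1 is Noun.
If word 2 were Conj, no tagging could satisfy rule 3; so word 2 is Noun.
If word 3 were Conj, no tagging could satisfy rule 2; so word 3 is Adv.
If word 4 were Conj, no tagging could satisfy rule 3; so word 4 is Noun.
If word 5 were Conj, no tagging could satisfy rule 2; so word 5 is Adv.
If word 6 were Conj, no tagging could satisfy rule 3; so word 6 is Noun.
If word 8 were Conj, no tagging could satisfy rule 2; so word 8 is Adv.
If word 9 were Conj, no tagging could satisfy rule 1; so word 9 is Adv.
So the tagging must be: Noun Noun Adv Noun Adv Noun Conj Adv Adv.
Verifying each rule — rule 1 ✓; rule 2 ✓; rule 3 ✓; rule 4 ✓.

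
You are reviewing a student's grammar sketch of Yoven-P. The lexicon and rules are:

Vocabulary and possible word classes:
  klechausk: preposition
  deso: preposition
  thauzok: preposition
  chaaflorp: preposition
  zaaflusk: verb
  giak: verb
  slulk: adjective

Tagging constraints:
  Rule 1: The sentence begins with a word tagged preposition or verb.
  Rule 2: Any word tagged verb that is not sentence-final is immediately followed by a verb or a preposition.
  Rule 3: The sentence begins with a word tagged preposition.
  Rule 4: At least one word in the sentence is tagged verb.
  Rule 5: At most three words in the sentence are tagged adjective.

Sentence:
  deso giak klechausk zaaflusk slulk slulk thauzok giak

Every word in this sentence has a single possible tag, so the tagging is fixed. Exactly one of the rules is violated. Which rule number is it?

Fixed tagging: preposition verb preposition verb adjective adjective preposition verb.
Applying the rules: R1 ✓, R2 ✗, R3 ✓, R4 ✓, R5 ✓.
Only rule 2 fails.

2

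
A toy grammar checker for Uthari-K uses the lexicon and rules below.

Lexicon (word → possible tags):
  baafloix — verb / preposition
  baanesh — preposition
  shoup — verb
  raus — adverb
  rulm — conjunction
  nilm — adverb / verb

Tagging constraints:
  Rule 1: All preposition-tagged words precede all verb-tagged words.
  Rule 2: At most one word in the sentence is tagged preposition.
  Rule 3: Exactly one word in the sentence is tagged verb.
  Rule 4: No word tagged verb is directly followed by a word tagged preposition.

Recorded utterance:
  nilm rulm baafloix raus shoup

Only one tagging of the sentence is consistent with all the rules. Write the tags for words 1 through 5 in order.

Candidates per position — 1:nilm {adverb,verb}; 2:rulm {conjunction}; 3:baafloix {verb,preposition}; 4:raus {adverb}; 5:shoup {verb}.
Position 1: tagging it verb would leave rule 3 unsatisfiable, so it must be adverb.
Position 3: tagging it verb would leave rule 3 unsatisfiable, so it must be preposition.
That leaves exactly one tagging: adverb conjunction preposition adverb verb.
Check: rule 1 satisfied; rule 2 satisfied; rule 3 satisfied; rule 4 satisfied.

adverb conjunction preposition adverb verb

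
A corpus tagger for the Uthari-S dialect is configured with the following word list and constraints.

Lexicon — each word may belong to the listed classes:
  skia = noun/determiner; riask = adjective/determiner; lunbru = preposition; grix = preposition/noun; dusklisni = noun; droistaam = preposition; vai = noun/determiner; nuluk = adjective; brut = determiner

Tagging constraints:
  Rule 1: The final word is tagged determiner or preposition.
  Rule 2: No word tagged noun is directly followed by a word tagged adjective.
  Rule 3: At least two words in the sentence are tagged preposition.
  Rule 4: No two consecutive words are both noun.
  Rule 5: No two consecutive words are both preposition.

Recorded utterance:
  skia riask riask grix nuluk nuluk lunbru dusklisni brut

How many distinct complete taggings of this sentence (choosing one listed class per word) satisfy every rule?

6

Candidates per position — 1:skia {noun,determiner}; 2:riask {adjective,determiner}; 3:riask {adjective,determiner}; 4:grix {preposition,noun}; 5:nuluk {adjective}; 6:nuluk {adjective}; 7:lunbru {preposition}; 8:dusklisni {noun}; 9:brut {determiner}.
There are 16 candidate sequences in total.
Checking each against the rules leaves 6 sequences.
Count = 6.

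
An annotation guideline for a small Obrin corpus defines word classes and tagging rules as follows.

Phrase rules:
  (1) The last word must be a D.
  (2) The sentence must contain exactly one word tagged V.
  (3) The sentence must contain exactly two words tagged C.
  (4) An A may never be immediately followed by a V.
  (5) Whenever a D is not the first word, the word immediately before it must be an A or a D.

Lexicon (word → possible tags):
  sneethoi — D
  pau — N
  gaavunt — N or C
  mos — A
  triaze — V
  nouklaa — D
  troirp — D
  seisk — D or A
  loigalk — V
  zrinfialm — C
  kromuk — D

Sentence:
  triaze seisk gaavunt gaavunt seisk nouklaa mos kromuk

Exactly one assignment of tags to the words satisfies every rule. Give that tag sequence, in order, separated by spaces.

Candidates per position — 1:triaze {V}; 2:seisk {D,A}; 3:gaavunt {N,C}; 4:gaavunt {N,C}; 5:seisk {D,A}; 6:nouklaa {D}; 7:mos {A}; 8:kromuk {D}.
Position 2: tagging it D would leave rule 5 unsatisfiable, so it must be A.
Position 3: tagging it N would leave rule 3 unsatisfiable, so it must be C.
Position 4: tagging it N would leave rule 3 unsatisfiable, so it must be C.
Position 5: tagging it D would leave rule 5 unsatisfiable, so it must be A.
The unique satisfying tagging is: V A C C A D A D.
Check: rule 1 ✓; rule 2 ✓; rule 3 ✓; rule 4 ✓; rule 5 ✓.

V A C C A D A D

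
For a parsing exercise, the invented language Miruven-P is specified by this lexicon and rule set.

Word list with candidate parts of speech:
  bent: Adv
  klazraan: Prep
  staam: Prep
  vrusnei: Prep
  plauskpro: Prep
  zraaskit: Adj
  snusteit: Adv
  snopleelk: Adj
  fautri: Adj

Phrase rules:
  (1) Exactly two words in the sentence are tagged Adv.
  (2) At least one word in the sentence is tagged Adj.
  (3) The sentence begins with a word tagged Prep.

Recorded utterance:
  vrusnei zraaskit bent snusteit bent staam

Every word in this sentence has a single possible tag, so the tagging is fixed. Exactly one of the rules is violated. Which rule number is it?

1

Fixed tagging: Prep Adj Adv Adv Adv Prep.
Applying the rules: R1 violated, R2 holds, R3 holds.
Only rule 1 fails.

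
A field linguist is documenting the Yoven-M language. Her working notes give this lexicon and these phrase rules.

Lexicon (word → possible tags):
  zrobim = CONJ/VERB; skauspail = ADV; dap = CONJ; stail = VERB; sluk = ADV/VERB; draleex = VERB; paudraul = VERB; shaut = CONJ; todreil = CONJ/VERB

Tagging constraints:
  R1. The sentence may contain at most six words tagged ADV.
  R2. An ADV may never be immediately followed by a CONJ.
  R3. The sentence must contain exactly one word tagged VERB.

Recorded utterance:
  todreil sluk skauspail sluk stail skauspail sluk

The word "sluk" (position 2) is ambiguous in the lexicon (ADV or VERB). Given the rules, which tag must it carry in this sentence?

Candidates per position — 1:todreil {CONJ,VERB}; 2:sluk {ADV,VERB}; 3:skauspail {ADV}; 4:sluk {ADV,VERB}; 5:stail {VERB}; 6:skauspail {ADV}; 7:sluk {ADV,VERB}.
Position 1: VERB is ruled out by rule 3; that leaves CONJ.
Position 2: VERB is ruled out by rule 3; that leaves ADV.
Position 4: VERB is ruled out by rule 3; that leaves ADV.
Position 7: VERB is ruled out by rule 3; that leaves ADV.
So the tagging must be: CONJ ADV ADV ADV VERB ADV ADV.
Rule-by-rule: rule 1 satisfied; rule 2 satisfied; rule 3 satisfied.

ADV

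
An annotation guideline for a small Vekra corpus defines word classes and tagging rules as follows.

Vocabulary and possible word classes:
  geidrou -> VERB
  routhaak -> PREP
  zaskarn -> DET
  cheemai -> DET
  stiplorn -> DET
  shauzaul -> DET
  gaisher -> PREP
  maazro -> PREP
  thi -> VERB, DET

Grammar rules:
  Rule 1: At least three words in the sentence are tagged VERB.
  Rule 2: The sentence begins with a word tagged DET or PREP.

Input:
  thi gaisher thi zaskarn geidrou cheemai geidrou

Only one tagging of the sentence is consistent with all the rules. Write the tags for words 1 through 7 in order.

DET PREP VERB DET VERB DET VERB

Candidates per position — 1:thi {VERB,DET}; 2:gaisher {PREP}; 3:thi {VERB,DET}; 4:zaskarn {DET}; 5:geidrou {VERB}; 6:cheemai {DET}; 7:geidrou {VERB}.
Position 1: tagging it VERB would leave rule 2 unsatisfiable, so it must be DET.
Position 3: tagging it DET would leave rule 1 unsatisfiable, so it must be VERB.
That leaves exactly one tagging: DET PREP VERB DET VERB DET VERB.
Checking: rule 1 holds; rule 2 holds.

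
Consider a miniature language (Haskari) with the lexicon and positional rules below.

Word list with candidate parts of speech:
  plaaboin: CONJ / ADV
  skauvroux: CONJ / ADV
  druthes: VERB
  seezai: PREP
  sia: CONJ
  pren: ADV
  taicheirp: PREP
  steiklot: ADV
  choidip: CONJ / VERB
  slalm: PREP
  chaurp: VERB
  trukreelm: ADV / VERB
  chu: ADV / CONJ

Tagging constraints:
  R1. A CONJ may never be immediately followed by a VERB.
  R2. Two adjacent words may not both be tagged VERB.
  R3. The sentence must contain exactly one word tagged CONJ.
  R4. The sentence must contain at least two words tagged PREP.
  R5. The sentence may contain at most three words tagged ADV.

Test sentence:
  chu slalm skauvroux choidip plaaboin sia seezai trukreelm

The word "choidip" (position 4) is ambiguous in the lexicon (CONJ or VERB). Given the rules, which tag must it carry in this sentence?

VERB

Candidates per position — 1:chu {ADV,CONJ}; 2:slalm {PREP}; 3:skauvroux {CONJ,ADV}; 4:choidip {CONJ,VERB}; 5:plaaboin {CONJ,ADV}; 6:sia {CONJ}; 7:seezai {PREP}; 8:trukreelm {ADV,VERB}.
Position 1: CONJ is ruled out by rule 3; that leaves ADV.
Position 3: CONJ is ruled out by rule 3; that leaves ADV.
Position 4: CONJ is ruled out by rule 3; that leaves VERB.
Position 5: CONJ is ruled out by rule 3; that leaves ADV.
Position 8: ADV is ruled out by rule 5; that leaves VERB.
The unique satisfying tagging is: ADV PREP ADV VERB ADV CONJ PREP VERB.
Checking: rule 1 satisfied; rule 2 satisfied; rule 3 satisfied; rule 4 satisfied; rule 5 satisfied.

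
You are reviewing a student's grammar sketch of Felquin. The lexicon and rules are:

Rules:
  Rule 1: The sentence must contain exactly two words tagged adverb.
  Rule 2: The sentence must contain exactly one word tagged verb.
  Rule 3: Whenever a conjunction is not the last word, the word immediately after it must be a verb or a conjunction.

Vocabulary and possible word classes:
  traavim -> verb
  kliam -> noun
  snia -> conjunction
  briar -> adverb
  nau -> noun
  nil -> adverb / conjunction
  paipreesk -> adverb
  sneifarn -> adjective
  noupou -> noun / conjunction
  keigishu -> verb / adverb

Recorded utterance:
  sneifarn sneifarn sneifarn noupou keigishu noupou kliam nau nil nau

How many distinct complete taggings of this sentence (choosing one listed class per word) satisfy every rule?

0

Candidates per position — 1:sneifarn {adjective}; 2:sneifarn {adjective}; 3:sneifarn {adjective}; 4:noupou {noun,conjunction}; 5:keigishu {verb,adverb}; 6:noupou {noun,conjunction}; 7:kliam {noun}; 8:nau {noun}; 9:nil {adverb,conjunction}; 10:nau {noun}.
There are 16 candidate sequences in total.
Every candidate sequence violates at least one rule; no consistent tagging exists.
Count = 0.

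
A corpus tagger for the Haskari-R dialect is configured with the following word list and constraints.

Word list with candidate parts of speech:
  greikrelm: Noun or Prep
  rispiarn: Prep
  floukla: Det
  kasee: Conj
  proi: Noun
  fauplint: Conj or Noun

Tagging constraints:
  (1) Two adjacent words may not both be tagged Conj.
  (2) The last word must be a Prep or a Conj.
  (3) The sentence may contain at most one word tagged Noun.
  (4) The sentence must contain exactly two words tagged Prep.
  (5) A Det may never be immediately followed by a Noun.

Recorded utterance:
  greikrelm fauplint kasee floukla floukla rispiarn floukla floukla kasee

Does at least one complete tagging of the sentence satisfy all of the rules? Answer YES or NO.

YES

Candidates per position — 1:greikrelm {Noun,Prep}; 2:fauplint {Conj,Noun}; 3:kasee {Conj}; 4:floukla {Det}; 5:floukla {Det}; 6:rispiarn {Prep}; 7:floukla {Det}; 8:floukla {Det}; 9:kasee {Conj}.
One satisfying assignment: Prep Noun Conj Det Det Prep Det Det Conj.
Checking: rule 1 holds; rule 2 holds; rule 3 holds; rule 4 holds; rule 5 holds.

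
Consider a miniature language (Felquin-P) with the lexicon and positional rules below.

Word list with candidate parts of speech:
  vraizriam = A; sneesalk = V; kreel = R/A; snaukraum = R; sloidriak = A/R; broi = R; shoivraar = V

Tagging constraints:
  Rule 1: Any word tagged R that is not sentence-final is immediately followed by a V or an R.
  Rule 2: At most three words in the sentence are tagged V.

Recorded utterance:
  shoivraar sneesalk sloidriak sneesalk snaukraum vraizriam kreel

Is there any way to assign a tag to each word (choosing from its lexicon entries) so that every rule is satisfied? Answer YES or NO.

NO

Candidates per position — 1:shoivraar {V}; 2:sneesalk {V}; 3:sloidriak {A,R}; 4:sneesalk {V}; 5:snaukraum {R}; 6:vraizriam {A}; 7:kreel {R,A}.
Rule 1 cannot be satisfied by any choice of tags from the lexicon.
So there is no consistent tagging.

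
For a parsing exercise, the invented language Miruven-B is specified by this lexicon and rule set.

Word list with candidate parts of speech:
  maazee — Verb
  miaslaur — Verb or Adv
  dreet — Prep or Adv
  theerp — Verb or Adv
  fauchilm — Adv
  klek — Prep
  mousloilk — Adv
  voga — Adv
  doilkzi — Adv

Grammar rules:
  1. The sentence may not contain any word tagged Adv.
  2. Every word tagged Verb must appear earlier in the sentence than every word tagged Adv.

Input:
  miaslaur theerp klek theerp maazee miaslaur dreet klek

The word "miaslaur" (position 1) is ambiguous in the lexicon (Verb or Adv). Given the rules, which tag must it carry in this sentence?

Candidates per position — 1:miaslaur {Verb,Adv}; 2:theerp {Verb,Adv}; 3:klek {Prep}; 4:theerp {Verb,Adv}; 5:maazee {Verb}; 6:miaslaur {Verb,Adv}; 7:dreet {Prep,Adv}; 8:klek {Prep}.
At position 1, choosing Adv makes rule 1 impossible to satisfy; hence Verb.
At position 2, choosing Adv makes rule 1 impossible to satisfy; hence Verb.
At position 4, choosing Adv makes rule 1 impossible to satisfy; hence Verb.
At position 6, choosing Adv makes rule 1 impossible to satisfy; hence Verb.
At position 7, choosing Adv makes rule 1 impossible to satisfy; hence Prep.
The unique satisfying tagging is: Verb Verb Prep Verb Verb Verb Prep Prep.
Checking: rule 1 satisfied; rule 2 satisfied.

Verb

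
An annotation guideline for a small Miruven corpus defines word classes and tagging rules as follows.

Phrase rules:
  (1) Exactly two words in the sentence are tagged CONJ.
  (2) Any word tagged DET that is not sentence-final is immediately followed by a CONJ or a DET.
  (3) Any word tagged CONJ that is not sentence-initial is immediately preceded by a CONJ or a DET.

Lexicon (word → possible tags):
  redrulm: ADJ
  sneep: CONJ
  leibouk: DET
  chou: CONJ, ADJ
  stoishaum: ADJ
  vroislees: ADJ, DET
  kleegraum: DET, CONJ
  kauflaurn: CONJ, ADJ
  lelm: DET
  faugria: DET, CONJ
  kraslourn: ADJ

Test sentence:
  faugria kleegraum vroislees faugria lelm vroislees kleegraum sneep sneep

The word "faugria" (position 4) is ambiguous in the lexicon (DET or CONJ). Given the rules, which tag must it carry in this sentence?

Candidates per position — 1:faugria {DET,CONJ}; 2:kleegraum {DET,CONJ}; 3:vroislees {ADJ,DET}; 4:faugria {DET,CONJ}; 5:lelm {DET}; 6:vroislees {ADJ,DET}; 7:kleegraum {DET,CONJ}; 8:sneep {CONJ}; 9:sneep {CONJ}.
At position 1, choosing CONJ makes rule 1 impossible to satisfy; hence DET.
At position 2, choosing CONJ makes rule 1 impossible to satisfy; hence DET.
At position 3, choosing ADJ makes rule 2 impossible to satisfy; hence DET.
At position 4, choosing CONJ makes rule 1 impossible to satisfy; hence DET.
At position 6, choosing ADJ makes rule 2 impossible to satisfy; hence DET.
At position 7, choosing CONJ makes rule 1 impossible to satisfy; hence DET.
The unique satisfying tagging is: DET DET DET DET DET DET DET CONJ CONJ.
Checking: rule 1 satisfied; rule 2 satisfied; rule 3 satisfied.

DET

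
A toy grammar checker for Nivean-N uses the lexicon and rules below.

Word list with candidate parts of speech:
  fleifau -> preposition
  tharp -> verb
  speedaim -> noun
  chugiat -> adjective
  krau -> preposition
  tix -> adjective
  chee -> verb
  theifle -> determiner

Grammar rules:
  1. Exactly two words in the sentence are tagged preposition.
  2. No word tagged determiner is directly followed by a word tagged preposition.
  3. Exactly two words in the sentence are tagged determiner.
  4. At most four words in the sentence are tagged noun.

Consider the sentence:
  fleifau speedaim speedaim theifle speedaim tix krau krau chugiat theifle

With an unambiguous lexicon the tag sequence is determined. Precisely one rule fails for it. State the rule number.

1

Fixed tagging: preposition noun noun determiner noun adjective preposition preposition adjective determiner.
Rule check: R1 ✗, R2 ✓, R3 ✓, R4 ✓.
Only rule 1 fails.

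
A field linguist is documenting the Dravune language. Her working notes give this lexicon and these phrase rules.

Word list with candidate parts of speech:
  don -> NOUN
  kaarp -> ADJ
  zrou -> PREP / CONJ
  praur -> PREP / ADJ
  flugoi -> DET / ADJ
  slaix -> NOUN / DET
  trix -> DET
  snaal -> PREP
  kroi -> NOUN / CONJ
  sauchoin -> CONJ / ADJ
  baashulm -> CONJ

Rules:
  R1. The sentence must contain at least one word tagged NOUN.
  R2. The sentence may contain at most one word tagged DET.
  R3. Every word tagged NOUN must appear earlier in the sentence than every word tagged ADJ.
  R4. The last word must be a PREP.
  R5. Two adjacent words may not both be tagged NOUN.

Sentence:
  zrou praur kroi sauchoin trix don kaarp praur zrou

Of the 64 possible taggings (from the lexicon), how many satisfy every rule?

Candidates per position — 1:zrou {PREP,CONJ}; 2:praur {PREP,ADJ}; 3:kroi {NOUN,CONJ}; 4:sauchoin {CONJ,ADJ}; 5:trix {DET}; 6:don {NOUN}; 7:kaarp {ADJ}; 8:praur {PREP,ADJ}; 9:zrou {PREP,CONJ}.
There are 64 candidate sequences in total.
Checking each against the rules leaves 8 sequences.
Count = 8.

8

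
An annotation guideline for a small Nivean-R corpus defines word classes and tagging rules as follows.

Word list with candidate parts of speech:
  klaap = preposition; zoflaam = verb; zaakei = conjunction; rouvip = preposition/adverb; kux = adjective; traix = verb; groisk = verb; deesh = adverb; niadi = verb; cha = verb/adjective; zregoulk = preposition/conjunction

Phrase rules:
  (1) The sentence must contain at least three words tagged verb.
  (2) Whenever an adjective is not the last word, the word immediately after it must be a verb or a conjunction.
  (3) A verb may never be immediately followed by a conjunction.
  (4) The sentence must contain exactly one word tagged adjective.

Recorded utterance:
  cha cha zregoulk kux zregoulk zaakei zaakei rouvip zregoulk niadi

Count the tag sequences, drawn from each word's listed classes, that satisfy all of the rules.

4

Candidates per position — 1:cha {verb,adjective}; 2:cha {verb,adjective}; 3:zregoulk {preposition,conjunction}; 4:kux {adjective}; 5:zregoulk {preposition,conjunction}; 6:zaakei {conjunction}; 7:zaakei {conjunction}; 8:rouvip {preposition,adverb}; 9:zregoulk {preposition,conjunction}; 10:niadi {verb}.
There are 64 candidate sequences in total.
The sequences that satisfy every rule: verb verb preposition adjective conjunction conjunction conjunction preposition preposition verb; verb verb preposition adjective conjunction conjunction conjunction preposition conjunction verb; verb verb preposition adjective conjunction conjunction conjunction adverb preposition verb; verb verb preposition adjective conjunction conjunction conjunction adverb conjunction verb.
Count = 4.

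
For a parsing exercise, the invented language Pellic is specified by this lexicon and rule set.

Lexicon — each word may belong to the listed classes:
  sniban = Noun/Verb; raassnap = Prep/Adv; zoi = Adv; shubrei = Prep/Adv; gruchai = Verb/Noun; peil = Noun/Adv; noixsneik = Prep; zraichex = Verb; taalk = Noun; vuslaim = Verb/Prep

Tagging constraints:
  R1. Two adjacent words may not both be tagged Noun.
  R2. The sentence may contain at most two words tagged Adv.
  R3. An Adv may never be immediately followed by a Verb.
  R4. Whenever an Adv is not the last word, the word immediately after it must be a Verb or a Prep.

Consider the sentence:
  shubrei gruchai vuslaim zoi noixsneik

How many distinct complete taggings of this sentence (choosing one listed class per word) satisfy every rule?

Candidates per position — 1:shubrei {Prep,Adv}; 2:gruchai {Verb,Noun}; 3:vuslaim {Verb,Prep}; 4:zoi {Adv}; 5:noixsneik {Prep}.
There are 8 candidate sequences in total.
The sequences that satisfy every rule: Prep Verb Verb Adv Prep; Prep Verb Prep Adv Prep; Prep Noun Verb Adv Prep; Prep Noun Prep Adv Prep.
Count = 4.

4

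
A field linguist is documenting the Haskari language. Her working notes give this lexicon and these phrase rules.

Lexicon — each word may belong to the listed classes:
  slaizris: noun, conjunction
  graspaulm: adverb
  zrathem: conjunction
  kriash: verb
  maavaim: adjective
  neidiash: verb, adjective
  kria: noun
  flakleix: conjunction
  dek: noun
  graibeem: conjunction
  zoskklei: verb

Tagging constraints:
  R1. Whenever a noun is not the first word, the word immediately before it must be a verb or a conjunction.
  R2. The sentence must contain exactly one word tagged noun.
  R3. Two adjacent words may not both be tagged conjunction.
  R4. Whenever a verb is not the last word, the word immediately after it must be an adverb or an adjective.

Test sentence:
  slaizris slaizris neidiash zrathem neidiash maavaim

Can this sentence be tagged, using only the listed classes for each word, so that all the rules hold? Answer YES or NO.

Candidates per position — 1:slaizris {noun,conjunction}; 2:slaizris {noun,conjunction}; 3:neidiash {verb,adjective}; 4:zrathem {conjunction}; 5:neidiash {verb,adjective}; 6:maavaim {adjective}.
One satisfying assignment: conjunction noun adjective conjunction verb adjective.
Rule-by-rule: rule 1 ok; rule 2 ok; rule 3 ok; rule 4 ok.

YES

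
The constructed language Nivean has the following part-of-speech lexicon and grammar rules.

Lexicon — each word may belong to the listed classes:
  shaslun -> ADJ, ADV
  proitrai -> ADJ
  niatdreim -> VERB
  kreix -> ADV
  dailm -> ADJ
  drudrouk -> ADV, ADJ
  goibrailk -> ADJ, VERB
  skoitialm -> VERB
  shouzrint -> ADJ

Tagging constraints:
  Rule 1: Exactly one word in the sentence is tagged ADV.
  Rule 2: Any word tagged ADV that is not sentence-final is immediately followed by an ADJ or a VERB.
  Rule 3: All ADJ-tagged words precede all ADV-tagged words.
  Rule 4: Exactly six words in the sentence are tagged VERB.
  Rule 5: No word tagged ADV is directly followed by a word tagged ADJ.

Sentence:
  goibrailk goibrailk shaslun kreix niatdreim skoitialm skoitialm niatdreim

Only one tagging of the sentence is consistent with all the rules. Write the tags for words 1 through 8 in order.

VERB VERB ADJ ADV VERB VERB VERB VERB

Candidates per position — 1:goibrailk {ADJ,VERB}; 2:goibrailk {ADJ,VERB}; 3:shaslun {ADJ,ADV}; 4:kreix {ADV}; 5:niatdreim {VERB}; 6:skoitialm {VERB}; 7:skoitialm {VERB}; 8:niatdreim {VERB}.
At position 1, choosing ADJ makes rule 4 impossible to satisfy; hence VERB.
At position 2, choosing ADJ makes rule 4 impossible to satisfy; hence VERB.
At position 3, choosing ADV makes rule 1 impossible to satisfy; hence ADJ.
The unique satisfying tagging is: VERB VERB ADJ ADV VERB VERB VERB VERB.
Rule-by-rule: rule 1 ✓; rule 2 ✓; rule 3 ✓; rule 4 ✓; rule 5 ✓.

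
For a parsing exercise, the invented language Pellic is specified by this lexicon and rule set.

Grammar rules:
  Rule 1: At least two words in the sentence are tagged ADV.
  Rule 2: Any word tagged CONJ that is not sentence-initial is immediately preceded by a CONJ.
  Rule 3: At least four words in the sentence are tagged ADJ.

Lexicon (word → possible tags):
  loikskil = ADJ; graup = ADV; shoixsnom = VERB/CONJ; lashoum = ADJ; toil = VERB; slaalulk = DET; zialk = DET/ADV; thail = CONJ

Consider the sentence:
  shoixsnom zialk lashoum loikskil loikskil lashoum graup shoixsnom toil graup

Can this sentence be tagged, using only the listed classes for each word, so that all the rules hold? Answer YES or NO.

YES

Candidates per position — 1:shoixsnom {VERB,CONJ}; 2:zialk {DET,ADV}; 3:lashoum {ADJ}; 4:loikskil {ADJ}; 5:loikskil {ADJ}; 6:lashoum {ADJ}; 7:graup {ADV}; 8:shoixsnom {VERB,CONJ}; 9:toil {VERB}; 10:graup {ADV}.
One satisfying assignment: CONJ ADV ADJ ADJ ADJ ADJ ADV VERB VERB ADV.
Check: rule 1 ok; rule 2 ok; rule 3 ok.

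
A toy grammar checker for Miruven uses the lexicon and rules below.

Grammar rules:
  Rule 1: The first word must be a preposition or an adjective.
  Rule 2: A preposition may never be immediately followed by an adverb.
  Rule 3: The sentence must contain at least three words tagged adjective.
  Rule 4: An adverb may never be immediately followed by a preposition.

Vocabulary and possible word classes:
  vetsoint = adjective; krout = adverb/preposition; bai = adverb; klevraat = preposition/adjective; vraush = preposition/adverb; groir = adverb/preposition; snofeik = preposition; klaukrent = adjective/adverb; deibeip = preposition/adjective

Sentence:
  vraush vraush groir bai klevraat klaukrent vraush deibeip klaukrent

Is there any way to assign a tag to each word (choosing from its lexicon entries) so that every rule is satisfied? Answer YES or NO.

Candidates per position — 1:vraush {preposition,adverb}; 2:vraush {preposition,adverb}; 3:groir {adverb,preposition}; 4:bai {adverb}; 5:klevraat {preposition,adjective}; 6:klaukrent {adjective,adverb}; 7:vraush {preposition,adverb}; 8:deibeip {preposition,adjective}; 9:klaukrent {adjective,adverb}.
Every candidate sequence violates at least one rule; no consistent tagging exists.

NO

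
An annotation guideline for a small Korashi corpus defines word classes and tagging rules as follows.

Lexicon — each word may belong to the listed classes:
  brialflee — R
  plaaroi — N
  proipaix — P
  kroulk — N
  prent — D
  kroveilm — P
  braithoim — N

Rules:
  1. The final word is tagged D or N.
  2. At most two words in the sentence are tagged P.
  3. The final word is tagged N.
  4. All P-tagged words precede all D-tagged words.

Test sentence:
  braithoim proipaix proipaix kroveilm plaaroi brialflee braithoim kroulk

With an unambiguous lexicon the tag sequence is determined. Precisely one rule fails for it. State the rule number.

2

Fixed tagging: N P P P N R N N.
Checking each rule: R1 ok, R2 fails, R3 ok, R4 ok.
Only rule 2 fails.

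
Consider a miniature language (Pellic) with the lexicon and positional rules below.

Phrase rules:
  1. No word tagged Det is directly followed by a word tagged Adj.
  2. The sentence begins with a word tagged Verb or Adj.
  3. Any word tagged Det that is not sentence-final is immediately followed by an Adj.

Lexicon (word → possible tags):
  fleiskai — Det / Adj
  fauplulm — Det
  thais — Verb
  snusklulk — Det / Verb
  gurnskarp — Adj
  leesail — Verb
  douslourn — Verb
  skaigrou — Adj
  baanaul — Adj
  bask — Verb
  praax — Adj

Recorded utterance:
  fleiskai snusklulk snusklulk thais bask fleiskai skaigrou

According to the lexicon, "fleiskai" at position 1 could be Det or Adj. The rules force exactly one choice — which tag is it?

Candidates per position — 1:fleiskai {Det,Adj}; 2:snusklulk {Det,Verb}; 3:snusklulk {Det,Verb}; 4:thais {Verb}; 5:bask {Verb}; 6:fleiskai {Det,Adj}; 7:skaigrou {Adj}.
If word 1 were Det, no tagging could satisfy rule 2; so word 1 is Adj.
If word 2 were Det, no tagging could satisfy rule 3; so word 2 is Verb.
If word 3 were Det, no tagging could satisfy rule 3; so word 3 is Verb.
If word 6 were Det, no tagging could satisfy rule 1; so word 6 is Adj.
The only consistent sequence is: Adj Verb Verb Verb Verb Adj Adj.
Checking: rule 1 ok; rule 2 ok; rule 3 ok.

Adj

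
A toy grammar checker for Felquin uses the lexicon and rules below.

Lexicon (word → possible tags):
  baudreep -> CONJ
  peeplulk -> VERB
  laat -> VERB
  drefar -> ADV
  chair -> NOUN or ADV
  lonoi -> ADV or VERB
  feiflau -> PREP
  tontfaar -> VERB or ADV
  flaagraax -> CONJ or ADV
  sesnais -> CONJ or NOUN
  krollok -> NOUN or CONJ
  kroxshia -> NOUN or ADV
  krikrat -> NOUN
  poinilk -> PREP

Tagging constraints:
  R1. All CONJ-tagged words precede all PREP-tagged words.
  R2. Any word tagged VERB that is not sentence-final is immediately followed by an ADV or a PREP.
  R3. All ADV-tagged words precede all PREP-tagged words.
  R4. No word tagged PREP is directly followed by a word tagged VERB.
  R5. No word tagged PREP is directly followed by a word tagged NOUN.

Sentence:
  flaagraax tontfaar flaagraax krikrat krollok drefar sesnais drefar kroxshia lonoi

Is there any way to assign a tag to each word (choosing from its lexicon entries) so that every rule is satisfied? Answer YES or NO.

Candidates per position — 1:flaagraax {CONJ,ADV}; 2:tontfaar {VERB,ADV}; 3:flaagraax {CONJ,ADV}; 4:krikrat {NOUN}; 5:krollok {NOUN,CONJ}; 6:drefar {ADV}; 7:sesnais {CONJ,NOUN}; 8:drefar {ADV}; 9:kroxshia {NOUN,ADV}; 10:lonoi {ADV,VERB}.
One satisfying assignment: CONJ VERB ADV NOUN NOUN ADV CONJ ADV ADV VERB.
Verifying each rule — rule 1 ok; rule 2 ok; rule 3 ok; rule 4 ok; rule 5 ok.

YES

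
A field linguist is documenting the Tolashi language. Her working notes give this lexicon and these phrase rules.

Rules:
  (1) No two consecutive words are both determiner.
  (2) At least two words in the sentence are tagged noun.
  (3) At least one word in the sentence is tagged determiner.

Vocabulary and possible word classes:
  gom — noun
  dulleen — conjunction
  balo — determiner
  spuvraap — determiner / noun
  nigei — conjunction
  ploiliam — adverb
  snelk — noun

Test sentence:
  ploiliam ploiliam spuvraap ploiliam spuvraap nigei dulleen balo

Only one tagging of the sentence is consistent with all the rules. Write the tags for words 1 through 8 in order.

Candidates per position — 1:ploiliam {adverb}; 2:ploiliam {adverb}; 3:spuvraap {determiner,noun}; 4:ploiliam {adverb}; 5:spuvraap {determiner,noun}; 6:nigei {conjunction}; 7:dulleen {conjunction}; 8:balo {determiner}.
Position 3: tagging it determiner would leave rule 2 unsatisfiable, so it must be noun.
Position 5: tagging it determiner would leave rule 2 unsatisfiable, so it must be noun.
So the tagging must be: adverb adverb noun adverb noun conjunction conjunction determiner.
Verifying each rule — rule 1 holds; rule 2 holds; rule 3 holds.

adverb adverb noun adverb noun conjunction conjunction determiner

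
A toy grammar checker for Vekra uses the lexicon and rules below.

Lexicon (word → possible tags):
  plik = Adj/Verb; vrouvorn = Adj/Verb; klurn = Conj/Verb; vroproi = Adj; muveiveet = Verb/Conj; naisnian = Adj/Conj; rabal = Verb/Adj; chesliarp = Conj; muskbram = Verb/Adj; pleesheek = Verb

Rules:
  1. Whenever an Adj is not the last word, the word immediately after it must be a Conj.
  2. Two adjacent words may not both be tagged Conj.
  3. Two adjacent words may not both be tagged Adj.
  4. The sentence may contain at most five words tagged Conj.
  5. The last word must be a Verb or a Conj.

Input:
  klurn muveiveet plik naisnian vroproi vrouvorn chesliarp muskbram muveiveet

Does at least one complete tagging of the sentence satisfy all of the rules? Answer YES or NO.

NO

Candidates per position — 1:klurn {Conj,Verb}; 2:muveiveet {Verb,Conj}; 3:plik {Adj,Verb}; 4:naisnian {Adj,Conj}; 5:vroproi {Adj}; 6:vrouvorn {Adj,Verb}; 7:chesliarp {Conj}; 8:muskbram {Verb,Adj}; 9:muveiveet {Verb,Conj}.
Rule 1 cannot be satisfied by any choice of tags from the lexicon.
So there is no consistent tagging.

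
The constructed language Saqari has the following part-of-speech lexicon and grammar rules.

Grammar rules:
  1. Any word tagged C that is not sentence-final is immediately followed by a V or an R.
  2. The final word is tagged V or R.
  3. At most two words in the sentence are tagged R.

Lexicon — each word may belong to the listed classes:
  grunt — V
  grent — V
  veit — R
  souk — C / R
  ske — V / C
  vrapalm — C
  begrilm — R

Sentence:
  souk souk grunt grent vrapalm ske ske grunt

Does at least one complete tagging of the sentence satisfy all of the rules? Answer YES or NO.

YES

Candidates per position — 1:souk {C,R}; 2:souk {C,R}; 3:grunt {V}; 4:grent {V}; 5:vrapalm {C}; 6:ske {V,C}; 7:ske {V,C}; 8:grunt {V}.
One satisfying assignment: R R V V C V V V.
Check: rule 1 ✓; rule 2 ✓; rule 3 ✓.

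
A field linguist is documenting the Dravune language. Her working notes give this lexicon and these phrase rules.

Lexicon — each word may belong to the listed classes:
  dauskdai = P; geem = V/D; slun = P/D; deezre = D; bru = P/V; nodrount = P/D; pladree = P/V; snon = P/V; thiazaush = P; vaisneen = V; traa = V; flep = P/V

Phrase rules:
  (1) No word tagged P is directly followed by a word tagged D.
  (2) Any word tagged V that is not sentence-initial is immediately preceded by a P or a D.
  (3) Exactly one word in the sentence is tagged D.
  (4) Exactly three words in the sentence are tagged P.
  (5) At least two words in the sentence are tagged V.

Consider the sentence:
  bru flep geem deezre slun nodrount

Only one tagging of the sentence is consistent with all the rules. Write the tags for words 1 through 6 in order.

Candidates per position — 1:bru {P,V}; 2:flep {P,V}; 3:geem {V,D}; 4:deezre {D}; 5:slun {P,D}; 6:nodrount {P,D}.
At position 3, choosing D makes rule 3 impossible to satisfy; hence V.
At position 5, choosing D makes rule 3 impossible to satisfy; hence P.
At position 6, choosing D makes rule 1 impossible to satisfy; hence P.
At position 2, choosing V makes rule 2 impossible to satisfy; hence P.
At position 1, choosing P makes rule 4 impossible to satisfy; hence V.
So the tagging must be: V P V D P P.
Verifying each rule — rule 1 holds; rule 2 holds; rule 3 holds; rule 4 holds; rule 5 holds.

V P V D P P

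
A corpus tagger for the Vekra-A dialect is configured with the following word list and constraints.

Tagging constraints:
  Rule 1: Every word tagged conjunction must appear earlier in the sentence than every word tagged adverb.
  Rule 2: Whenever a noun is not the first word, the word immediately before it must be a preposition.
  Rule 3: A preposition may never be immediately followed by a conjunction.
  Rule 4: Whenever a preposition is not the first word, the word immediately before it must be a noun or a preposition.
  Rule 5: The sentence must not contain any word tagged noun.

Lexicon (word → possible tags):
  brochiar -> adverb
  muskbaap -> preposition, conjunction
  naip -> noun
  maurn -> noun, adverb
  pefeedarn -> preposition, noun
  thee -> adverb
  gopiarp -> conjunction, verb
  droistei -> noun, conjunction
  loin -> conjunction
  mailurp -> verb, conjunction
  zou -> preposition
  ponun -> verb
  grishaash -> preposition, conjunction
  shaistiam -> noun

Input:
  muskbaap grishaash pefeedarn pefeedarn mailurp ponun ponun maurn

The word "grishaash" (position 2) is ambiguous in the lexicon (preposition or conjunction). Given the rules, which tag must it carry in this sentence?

preposition

Candidates per position — 1:muskbaap {preposition,conjunction}; 2:grishaash {preposition,conjunction}; 3:pefeedarn {preposition,noun}; 4:pefeedarn {preposition,noun}; 5:mailurp {verb,conjunction}; 6:ponun {verb}; 7:ponun {verb}; 8:maurn {noun,adverb}.
Word 3 cannot be noun — rule 5 would then fail for every completion. It is preposition.
Word 4 cannot be noun — rule 5 would then fail for every completion. It is preposition.
Word 5 cannot be conjunction — rule 3 would then fail for every completion. It is verb.
Word 8 cannot be noun — rule 2 would then fail for every completion. It is adverb.
Word 1 cannot be conjunction — rule 4 would then fail for every completion. It is preposition.
Word 2 cannot be conjunction — rule 3 would then fail for every completion. It is preposition.
The unique satisfying tagging is: preposition preposition preposition preposition verb verb verb adverb.
Verifying each rule — rule 1 holds; rule 2 holds; rule 3 holds; rule 4 holds; rule 5 holds.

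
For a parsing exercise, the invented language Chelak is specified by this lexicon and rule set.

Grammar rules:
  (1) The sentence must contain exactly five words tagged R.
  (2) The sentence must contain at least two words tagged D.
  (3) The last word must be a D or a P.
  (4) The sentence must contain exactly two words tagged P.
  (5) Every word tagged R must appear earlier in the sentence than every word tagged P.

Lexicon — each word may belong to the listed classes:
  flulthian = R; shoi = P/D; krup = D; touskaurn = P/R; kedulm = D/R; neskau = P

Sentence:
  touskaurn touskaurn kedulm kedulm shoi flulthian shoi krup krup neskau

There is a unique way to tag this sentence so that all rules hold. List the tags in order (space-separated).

R R R R D R P D D P

Candidates per position — 1:touskaurn {P,R}; 2:touskaurn {P,R}; 3:kedulm {D,R}; 4:kedulm {D,R}; 5:shoi {P,D}; 6:flulthian {R}; 7:shoi {P,D}; 8:krup {D}; 9:krup {D}; 10:neskau {P}.
Word 1 cannot be P — rule 1 would then fail for every completion. It is R.
Word 2 cannot be P — rule 1 would then fail for every completion. It is R.
Word 3 cannot be D — rule 1 would then fail for every completion. It is R.
Word 4 cannot be D — rule 1 would then fail for every completion. It is R.
Word 5 cannot be P — rule 5 would then fail for every completion. It is D.
Word 7 cannot be D — rule 4 would then fail for every completion. It is P.
So the tagging must be: R R R R D R P D D P.
Rule-by-rule: rule 1 ✓; rule 2 ✓; rule 3 ✓; rule 4 ✓; rule 5 ✓.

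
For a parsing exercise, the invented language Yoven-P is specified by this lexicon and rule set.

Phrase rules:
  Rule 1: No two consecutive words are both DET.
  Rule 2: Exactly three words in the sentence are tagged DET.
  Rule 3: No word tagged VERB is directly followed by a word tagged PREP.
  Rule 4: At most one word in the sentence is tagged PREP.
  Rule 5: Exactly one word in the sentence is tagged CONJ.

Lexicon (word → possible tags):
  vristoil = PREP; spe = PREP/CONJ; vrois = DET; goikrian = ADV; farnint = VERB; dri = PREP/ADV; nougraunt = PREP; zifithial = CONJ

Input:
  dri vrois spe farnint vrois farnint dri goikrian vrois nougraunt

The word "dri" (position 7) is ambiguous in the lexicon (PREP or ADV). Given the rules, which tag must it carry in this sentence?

ADV

Candidates per position — 1:dri {PREP,ADV}; 2:vrois {DET}; 3:spe {PREP,CONJ}; 4:farnint {VERB}; 5:vrois {DET}; 6:farnint {VERB}; 7:dri {PREP,ADV}; 8:goikrian {ADV}; 9:vrois {DET}; 10:nougraunt {PREP}.
Word 1 cannot be PREP — rule 4 would then fail for every completion. It is ADV.
Word 3 cannot be PREP — rule 4 would then fail for every completion. It is CONJ.
Word 7 cannot be PREP — rule 3 would then fail for every completion. It is ADV.
So the tagging must be: ADV DET CONJ VERB DET VERB ADV ADV DET PREP.
Verifying each rule — rule 1 satisfied; rule 2 satisfied; rule 3 satisfied; rule 4 satisfied; rule 5 satisfied.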